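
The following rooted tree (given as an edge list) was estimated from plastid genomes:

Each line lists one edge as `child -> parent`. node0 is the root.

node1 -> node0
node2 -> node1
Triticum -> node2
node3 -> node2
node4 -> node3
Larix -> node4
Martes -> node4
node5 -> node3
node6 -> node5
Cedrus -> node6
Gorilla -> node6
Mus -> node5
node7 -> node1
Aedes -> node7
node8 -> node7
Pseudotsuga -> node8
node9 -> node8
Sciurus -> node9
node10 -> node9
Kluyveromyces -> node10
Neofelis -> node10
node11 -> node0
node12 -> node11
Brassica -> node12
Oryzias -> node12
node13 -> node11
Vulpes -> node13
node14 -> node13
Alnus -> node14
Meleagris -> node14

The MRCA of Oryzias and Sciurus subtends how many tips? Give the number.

16

The MRCA of Oryzias and Sciurus is the root, so the clade is the entire tree.
That clade contains 16 terminal taxa: Aedes, Alnus, Brassica, Cedrus, Gorilla, Kluyveromyces, Larix, Martes, Meleagris, Mus, Neofelis, Oryzias, Pseudotsuga, Sciurus, Triticum, Vulpes.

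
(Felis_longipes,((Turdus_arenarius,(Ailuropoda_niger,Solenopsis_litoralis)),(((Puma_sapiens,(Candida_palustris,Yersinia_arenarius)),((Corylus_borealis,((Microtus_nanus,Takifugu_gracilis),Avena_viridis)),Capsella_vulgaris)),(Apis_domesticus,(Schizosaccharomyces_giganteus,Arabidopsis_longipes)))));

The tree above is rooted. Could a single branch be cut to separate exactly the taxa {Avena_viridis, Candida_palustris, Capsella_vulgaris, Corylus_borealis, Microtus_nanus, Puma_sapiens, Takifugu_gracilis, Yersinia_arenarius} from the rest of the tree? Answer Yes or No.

Yes

The most recent common ancestor of these taxa subtends ((Puma_sapiens,(Candida_palustris,Yersinia_arenarius)),((Corylus_borealis,((Microtus_nanus,Takifugu_gracilis),Avena_viridis)),Capsella_vulgaris)).
That clade has exactly 8 tips — every listed taxon and nothing else — so the group is monophyletic.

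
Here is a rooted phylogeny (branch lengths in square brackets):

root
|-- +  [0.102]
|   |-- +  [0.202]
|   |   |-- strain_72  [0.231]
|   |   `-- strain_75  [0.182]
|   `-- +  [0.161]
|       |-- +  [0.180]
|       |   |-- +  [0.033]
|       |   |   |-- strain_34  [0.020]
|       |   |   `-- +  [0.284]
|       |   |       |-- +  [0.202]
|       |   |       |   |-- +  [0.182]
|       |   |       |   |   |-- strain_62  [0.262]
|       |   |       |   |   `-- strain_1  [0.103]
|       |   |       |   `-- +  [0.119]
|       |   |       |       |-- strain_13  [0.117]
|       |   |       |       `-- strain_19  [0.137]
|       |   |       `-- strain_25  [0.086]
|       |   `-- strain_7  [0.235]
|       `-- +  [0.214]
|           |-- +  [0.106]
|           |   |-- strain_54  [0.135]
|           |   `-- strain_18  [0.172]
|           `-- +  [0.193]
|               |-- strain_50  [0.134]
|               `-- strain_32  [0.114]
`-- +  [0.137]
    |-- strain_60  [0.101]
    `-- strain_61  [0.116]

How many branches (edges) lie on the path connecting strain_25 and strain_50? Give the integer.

The MRCA of strain_25 and strain_50 is the node subtending (((strain_34,(((strain_62,strain_1),(strain_13,strain_19)),strain_25)),strain_7),((strain_54,strain_18),(strain_50,strain_32))).
From strain_25 up to that node: 4 branches. From strain_50 up to the same node: 3 branches. Total: 4 + 3 = 7.

7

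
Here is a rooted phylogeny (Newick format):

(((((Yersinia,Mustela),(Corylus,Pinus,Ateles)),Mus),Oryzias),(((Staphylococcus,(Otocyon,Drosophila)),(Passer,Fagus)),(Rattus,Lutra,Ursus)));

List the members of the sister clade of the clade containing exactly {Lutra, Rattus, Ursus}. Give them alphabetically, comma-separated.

Drosophila, Fagus, Otocyon, Passer, Staphylococcus

The clade containing exactly {Lutra, Rattus, Ursus} attaches to the tree at the node subtending (((Staphylococcus,(Otocyon,Drosophila)),(Passer,Fagus)),(Rattus,Lutra,Ursus)).
The other lineage descending from that same node — the sister group — is ((Staphylococcus,(Otocyon,Drosophila)),(Passer,Fagus)); its 5 tips in alphabetical order are the answer.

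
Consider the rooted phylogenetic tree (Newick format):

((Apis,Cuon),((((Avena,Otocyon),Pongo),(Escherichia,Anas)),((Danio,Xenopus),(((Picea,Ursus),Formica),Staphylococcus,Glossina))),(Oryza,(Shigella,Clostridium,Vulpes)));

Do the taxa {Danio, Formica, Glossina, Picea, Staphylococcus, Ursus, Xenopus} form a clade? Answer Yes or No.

Yes

The most recent common ancestor of these taxa subtends ((Danio,Xenopus),(((Picea,Ursus),Formica),Staphylococcus,Glossina)).
That clade has exactly 7 tips — every listed taxon and nothing else — so the group is monophyletic.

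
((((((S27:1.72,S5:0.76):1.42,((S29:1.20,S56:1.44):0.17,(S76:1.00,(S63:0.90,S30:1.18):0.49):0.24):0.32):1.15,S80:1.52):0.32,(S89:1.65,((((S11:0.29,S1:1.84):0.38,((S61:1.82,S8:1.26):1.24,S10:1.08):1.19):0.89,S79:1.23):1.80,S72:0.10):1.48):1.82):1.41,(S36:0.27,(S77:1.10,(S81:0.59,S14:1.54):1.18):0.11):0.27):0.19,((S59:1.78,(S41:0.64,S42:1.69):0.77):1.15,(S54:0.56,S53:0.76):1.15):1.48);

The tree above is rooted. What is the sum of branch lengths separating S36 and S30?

5.65

The path runs S36 → … → MRCA → … → S30; the MRCA is the node subtending (((((S27,S5),((S29,S56),(S76,(S63,S30)))),S80),(S89,((((S11,S1),((S61,S8),S10)),S79),S72))),(S36,(S77,(S81,S14)))).
Branch lengths along that path: 0.27 + 0.27 + 1.41 + 0.32 + 1.15 + 0.32 + 0.24 + 0.49 + 1.18 = 5.65.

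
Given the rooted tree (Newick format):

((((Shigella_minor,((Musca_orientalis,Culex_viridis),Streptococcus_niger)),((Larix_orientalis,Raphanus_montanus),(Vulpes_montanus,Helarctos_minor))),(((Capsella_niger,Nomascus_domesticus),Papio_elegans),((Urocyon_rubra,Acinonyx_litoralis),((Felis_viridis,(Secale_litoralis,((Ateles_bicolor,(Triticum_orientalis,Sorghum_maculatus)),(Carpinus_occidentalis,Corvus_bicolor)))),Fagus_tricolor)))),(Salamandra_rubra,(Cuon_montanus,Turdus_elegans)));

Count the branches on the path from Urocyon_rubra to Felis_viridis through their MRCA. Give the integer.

5

The MRCA of Urocyon_rubra and Felis_viridis is the node subtending ((Urocyon_rubra,Acinonyx_litoralis),((Felis_viridis,(Secale_litoralis,((Ateles_bicolor,(Triticum_orientalis,Sorghum_maculatus)),(Carpinus_occidentalis,Corvus_bicolor)))),Fagus_tricolor)).
From Urocyon_rubra up to that node: 2 branches. From Felis_viridis up to the same node: 3 branches. Total: 2 + 3 = 5.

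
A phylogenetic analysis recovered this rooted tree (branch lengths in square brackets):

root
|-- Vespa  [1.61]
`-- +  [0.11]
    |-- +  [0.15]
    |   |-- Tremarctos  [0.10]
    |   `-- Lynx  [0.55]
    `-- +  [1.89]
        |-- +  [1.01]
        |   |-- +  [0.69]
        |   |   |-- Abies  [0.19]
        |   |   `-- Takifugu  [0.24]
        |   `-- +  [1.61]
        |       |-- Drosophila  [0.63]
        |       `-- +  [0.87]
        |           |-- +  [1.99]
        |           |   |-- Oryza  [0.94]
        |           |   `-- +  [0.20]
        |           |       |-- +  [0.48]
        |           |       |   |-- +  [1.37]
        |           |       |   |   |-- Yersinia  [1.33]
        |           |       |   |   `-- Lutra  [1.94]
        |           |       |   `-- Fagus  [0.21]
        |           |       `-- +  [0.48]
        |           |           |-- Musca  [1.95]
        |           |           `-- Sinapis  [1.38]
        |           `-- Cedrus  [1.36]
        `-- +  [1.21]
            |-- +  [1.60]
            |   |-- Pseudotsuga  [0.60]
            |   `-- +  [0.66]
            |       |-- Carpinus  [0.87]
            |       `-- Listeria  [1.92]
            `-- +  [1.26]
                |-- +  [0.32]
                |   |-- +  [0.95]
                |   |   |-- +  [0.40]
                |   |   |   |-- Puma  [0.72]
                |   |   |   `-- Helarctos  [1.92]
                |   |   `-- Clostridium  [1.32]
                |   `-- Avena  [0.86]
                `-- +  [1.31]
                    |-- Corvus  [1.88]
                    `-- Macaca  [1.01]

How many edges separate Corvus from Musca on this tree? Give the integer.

11

The MRCA of Corvus and Musca is the node subtending (((Abies,Takifugu),(Drosophila,((Oryza,(((Yersinia,Lutra),Fagus),(Musca,Sinapis))),Cedrus))),((Pseudotsuga,(Carpinus,Listeria)),((((Puma,Helarctos),Clostridium),Avena),(Corvus,Macaca)))).
From Corvus up to that node: 4 branches. From Musca up to the same node: 7 branches. Total: 4 + 7 = 11.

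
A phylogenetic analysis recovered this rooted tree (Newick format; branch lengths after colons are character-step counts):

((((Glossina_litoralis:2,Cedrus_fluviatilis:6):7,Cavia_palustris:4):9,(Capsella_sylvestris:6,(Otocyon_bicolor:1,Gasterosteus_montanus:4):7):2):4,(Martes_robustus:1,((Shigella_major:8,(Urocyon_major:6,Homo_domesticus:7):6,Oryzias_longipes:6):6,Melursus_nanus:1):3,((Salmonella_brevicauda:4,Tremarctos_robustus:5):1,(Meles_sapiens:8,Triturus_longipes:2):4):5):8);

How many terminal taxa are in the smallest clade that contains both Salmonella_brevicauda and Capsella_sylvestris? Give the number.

16

The MRCA of Salmonella_brevicauda and Capsella_sylvestris is the root, so the clade is the entire tree.
That clade contains 16 terminal taxa: Capsella_sylvestris, Cavia_palustris, Cedrus_fluviatilis, Gasterosteus_montanus, Glossina_litoralis, Homo_domesticus, Martes_robustus, Meles_sapiens, Melursus_nanus, Oryzias_longipes, Otocyon_bicolor, Salmonella_brevicauda, Shigella_major, Tremarctos_robustus, Triturus_longipes, Urocyon_major.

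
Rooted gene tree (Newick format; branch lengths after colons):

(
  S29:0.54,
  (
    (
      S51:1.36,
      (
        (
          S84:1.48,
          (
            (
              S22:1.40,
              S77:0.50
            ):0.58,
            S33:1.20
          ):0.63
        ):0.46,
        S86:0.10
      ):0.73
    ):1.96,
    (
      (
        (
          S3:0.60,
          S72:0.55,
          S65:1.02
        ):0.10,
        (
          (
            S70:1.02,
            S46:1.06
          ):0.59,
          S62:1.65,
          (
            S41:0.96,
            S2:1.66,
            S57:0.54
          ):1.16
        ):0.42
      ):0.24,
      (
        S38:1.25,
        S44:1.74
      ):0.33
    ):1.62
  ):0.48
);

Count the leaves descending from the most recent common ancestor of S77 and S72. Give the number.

17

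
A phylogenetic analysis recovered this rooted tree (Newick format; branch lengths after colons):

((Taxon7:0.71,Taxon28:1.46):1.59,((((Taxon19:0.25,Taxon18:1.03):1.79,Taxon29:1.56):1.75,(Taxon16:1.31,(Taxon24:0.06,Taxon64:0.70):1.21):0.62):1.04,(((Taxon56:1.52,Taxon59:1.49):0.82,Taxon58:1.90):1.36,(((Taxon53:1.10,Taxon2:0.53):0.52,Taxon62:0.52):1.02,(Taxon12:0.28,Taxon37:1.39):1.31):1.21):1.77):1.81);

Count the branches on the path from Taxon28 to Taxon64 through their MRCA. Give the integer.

The MRCA of Taxon28 and Taxon64 is the root of the tree.
From Taxon28 up to that node: 2 branches. From Taxon64 up to the same node: 5 branches. Total: 2 + 5 = 7.

7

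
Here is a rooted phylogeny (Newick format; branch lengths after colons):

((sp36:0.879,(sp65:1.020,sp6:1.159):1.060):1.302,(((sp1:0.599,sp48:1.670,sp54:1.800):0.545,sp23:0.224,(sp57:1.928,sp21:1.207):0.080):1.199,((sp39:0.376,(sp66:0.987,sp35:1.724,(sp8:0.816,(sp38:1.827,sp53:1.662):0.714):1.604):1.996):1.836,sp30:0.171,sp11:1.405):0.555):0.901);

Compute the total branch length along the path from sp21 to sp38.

11.018

The path runs sp21 → … → MRCA → … → sp38; the MRCA is the node subtending (((sp1,sp48,sp54),sp23,(sp57,sp21)),((sp39,(sp66,sp35,(sp8,(sp38,sp53)))),sp30,sp11)).
Branch lengths along that path: 1.207 + 0.080 + 1.199 + 0.555 + 1.836 + 1.996 + 1.604 + 0.714 + 1.827 = 11.018.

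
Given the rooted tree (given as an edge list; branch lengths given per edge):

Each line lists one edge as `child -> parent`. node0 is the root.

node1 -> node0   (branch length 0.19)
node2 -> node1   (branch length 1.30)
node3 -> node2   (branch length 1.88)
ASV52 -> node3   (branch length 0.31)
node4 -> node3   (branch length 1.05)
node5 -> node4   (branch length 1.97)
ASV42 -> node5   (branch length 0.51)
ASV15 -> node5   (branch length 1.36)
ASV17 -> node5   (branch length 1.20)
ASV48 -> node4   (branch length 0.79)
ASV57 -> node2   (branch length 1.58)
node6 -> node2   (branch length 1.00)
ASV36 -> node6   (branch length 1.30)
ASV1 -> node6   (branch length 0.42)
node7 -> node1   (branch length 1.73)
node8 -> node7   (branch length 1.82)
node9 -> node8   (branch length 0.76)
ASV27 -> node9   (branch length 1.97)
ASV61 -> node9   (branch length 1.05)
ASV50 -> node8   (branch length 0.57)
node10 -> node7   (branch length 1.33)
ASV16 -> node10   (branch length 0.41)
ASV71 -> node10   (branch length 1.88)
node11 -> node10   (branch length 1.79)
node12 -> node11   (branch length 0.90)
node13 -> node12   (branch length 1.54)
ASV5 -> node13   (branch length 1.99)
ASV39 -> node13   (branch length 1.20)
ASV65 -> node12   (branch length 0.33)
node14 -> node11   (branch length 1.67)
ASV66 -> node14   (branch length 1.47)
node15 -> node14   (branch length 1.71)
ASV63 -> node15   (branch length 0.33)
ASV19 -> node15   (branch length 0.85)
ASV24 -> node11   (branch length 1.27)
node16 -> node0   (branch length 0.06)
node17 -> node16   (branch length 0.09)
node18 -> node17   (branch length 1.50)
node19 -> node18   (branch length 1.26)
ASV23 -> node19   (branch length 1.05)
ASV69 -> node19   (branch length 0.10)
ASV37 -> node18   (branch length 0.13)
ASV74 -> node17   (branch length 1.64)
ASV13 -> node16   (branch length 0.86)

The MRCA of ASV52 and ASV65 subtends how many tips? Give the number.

The MRCA of ASV52 and ASV65 is the node subtending (((ASV52,((ASV42,ASV15,ASV17),ASV48)),ASV57,(ASV36,ASV1)),(((ASV27,ASV61),ASV50),(ASV16,ASV71,(((ASV5,ASV39),ASV65),(ASV66,(ASV63,ASV19)),ASV24)))).
That clade contains 20 terminal taxa: ASV1, ASV15, ASV16, ASV17, ASV19, ASV24, ASV27, ASV36, ASV39, ASV42, ASV48, ASV5, ASV50, ASV52, ASV57, ASV61, ASV63, ASV65, ASV66, ASV71.

20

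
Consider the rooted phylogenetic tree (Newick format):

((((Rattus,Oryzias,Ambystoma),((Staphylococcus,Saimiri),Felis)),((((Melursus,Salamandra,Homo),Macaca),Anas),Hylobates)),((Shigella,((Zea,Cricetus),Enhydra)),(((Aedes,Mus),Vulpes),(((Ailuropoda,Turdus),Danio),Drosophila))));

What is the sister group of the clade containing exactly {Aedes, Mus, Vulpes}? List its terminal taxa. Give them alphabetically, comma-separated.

The clade containing exactly {Aedes, Mus, Vulpes} attaches to the tree at the node subtending (((Aedes,Mus),Vulpes),(((Ailuropoda,Turdus),Danio),Drosophila)).
The other lineage descending from that same node — the sister group — is (((Ailuropoda,Turdus),Danio),Drosophila); its 4 tips in alphabetical order are the answer.

Ailuropoda, Danio, Drosophila, Turdus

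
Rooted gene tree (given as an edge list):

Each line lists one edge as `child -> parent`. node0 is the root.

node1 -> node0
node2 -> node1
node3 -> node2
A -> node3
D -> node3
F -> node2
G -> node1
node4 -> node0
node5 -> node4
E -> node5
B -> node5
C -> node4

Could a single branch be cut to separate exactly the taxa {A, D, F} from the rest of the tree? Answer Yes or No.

Yes

The most recent common ancestor of these taxa subtends ((A,D),F).
That clade has exactly 3 tips — every listed taxon and nothing else — so the group is monophyletic.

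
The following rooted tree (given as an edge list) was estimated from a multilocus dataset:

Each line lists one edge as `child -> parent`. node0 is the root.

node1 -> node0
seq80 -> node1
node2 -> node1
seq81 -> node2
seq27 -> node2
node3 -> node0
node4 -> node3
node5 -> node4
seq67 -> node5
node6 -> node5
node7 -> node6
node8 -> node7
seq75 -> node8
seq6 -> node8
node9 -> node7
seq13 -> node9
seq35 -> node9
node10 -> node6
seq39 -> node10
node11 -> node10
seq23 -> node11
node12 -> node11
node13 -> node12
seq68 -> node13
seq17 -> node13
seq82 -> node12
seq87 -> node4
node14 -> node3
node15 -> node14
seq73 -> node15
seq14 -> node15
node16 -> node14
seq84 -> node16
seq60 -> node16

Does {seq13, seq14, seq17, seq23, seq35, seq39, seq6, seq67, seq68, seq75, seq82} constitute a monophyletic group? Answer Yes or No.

No

The MRCA of the listed taxa subtends (((seq67,(((seq75,seq6),(seq13,seq35)),(seq39,(seq23,((seq68,seq17),seq82))))),seq87),((seq73,seq14),(seq84,seq60))).
That clade also contains seq60, seq73, seq84, seq87, which are not in the proposed group, so the group is not monophyletic.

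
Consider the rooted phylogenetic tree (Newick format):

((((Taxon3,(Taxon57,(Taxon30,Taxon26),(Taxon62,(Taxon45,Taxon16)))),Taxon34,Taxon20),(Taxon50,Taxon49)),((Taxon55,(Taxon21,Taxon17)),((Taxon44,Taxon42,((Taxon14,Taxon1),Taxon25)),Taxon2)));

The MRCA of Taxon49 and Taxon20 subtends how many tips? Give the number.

The MRCA of Taxon49 and Taxon20 is the node subtending (((Taxon3,(Taxon57,(Taxon30,Taxon26),(Taxon62,(Taxon45,Taxon16)))),Taxon34,Taxon20),(Taxon50,Taxon49)).
That clade contains 11 terminal taxa: Taxon16, Taxon20, Taxon26, Taxon3, Taxon30, Taxon34, Taxon45, Taxon49, Taxon50, Taxon57, Taxon62.

11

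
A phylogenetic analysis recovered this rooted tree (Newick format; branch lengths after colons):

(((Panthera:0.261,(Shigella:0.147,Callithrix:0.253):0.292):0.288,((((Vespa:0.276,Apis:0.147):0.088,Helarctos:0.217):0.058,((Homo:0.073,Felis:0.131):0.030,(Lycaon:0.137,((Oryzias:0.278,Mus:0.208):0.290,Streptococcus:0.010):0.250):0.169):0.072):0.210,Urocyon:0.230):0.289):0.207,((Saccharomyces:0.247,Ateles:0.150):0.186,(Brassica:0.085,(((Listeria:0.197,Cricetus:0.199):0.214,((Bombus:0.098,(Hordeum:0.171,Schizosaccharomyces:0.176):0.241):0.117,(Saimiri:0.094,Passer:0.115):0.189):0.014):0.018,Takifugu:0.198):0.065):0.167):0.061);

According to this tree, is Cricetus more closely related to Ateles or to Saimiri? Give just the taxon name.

Saimiri

The MRCA of Cricetus and Saimiri subtends ((Listeria,Cricetus),((Bombus,(Hordeum,Schizosaccharomyces)),(Saimiri,Passer))) (7 taxa).
The MRCA of Cricetus and Ateles subtends ((Saccharomyces,Ateles),(Brassica,(((Listeria,Cricetus),((Bombus,(Hordeum,Schizosaccharomyces)),(Saimiri,Passer))),Takifugu))) (11 taxa).
The first is nested inside the second, so Cricetus shares a more recent common ancestor with Saimiri.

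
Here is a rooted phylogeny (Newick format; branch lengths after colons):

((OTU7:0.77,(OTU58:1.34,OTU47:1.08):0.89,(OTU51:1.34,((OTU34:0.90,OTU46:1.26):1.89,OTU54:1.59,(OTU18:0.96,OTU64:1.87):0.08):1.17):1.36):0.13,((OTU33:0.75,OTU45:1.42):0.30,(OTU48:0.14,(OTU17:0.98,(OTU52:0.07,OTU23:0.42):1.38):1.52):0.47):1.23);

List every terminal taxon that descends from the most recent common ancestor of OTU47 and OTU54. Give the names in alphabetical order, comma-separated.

OTU18, OTU34, OTU46, OTU47, OTU51, OTU54, OTU58, OTU64, OTU7

Tracing OTU47: it sits inside (OTU58,OTU47).
Tracing OTU54: it sits inside ((OTU34,OTU46),OTU54,(OTU18,OTU64)).
The smallest clade enclosing both is (OTU7,(OTU58,OTU47),(OTU51,((OTU34,OTU46),OTU54,(OTU18,OTU64)))); the answer is its 9 terminal taxa in alphabetical order.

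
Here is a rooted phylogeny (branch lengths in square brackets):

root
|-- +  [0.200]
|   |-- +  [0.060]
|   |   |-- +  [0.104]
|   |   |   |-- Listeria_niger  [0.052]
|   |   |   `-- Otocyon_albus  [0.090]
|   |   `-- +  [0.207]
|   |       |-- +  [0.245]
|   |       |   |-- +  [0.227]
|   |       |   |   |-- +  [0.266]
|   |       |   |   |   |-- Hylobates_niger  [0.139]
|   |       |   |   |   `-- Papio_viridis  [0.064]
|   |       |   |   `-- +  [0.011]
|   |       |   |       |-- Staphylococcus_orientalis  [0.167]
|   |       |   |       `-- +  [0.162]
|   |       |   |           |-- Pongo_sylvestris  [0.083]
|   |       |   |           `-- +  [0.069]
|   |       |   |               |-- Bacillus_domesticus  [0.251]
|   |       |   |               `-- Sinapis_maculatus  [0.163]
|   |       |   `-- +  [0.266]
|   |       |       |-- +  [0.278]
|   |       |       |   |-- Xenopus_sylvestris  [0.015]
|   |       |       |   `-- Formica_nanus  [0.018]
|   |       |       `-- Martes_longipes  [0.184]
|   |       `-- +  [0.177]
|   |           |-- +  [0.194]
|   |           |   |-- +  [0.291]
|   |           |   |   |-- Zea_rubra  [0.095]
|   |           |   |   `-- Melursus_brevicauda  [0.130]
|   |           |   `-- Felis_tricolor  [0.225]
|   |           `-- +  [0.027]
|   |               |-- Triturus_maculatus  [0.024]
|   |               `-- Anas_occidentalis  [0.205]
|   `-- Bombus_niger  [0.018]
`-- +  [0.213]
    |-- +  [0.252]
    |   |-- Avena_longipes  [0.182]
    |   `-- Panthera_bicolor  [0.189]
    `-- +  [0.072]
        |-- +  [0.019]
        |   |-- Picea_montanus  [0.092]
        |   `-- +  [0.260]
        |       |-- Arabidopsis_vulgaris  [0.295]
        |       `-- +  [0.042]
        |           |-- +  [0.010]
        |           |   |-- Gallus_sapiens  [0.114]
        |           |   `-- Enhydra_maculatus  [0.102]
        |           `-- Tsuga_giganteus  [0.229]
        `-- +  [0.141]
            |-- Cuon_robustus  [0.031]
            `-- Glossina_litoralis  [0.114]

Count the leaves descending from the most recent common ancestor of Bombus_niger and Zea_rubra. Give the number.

17

The MRCA of Bombus_niger and Zea_rubra is the node subtending (((Listeria_niger,Otocyon_albus),((((Hylobates_niger,Papio_viridis),(Staphylococcus_orientalis,(Pongo_sylvestris,(Bacillus_domesticus,Sinapis_maculatus)))),((Xenopus_sylvestris,Formica_nanus),Martes_longipes)),(((Zea_rubra,Melursus_brevicauda),Felis_tricolor),(Triturus_maculatus,Anas_occidentalis)))),Bombus_niger).
That clade contains 17 terminal taxa: Anas_occidentalis, Bacillus_domesticus, Bombus_niger, Felis_tricolor, Formica_nanus, Hylobates_niger, Listeria_niger, Martes_longipes, Melursus_brevicauda, Otocyon_albus, Papio_viridis, Pongo_sylvestris, Sinapis_maculatus, Staphylococcus_orientalis, Triturus_maculatus, Xenopus_sylvestris, Zea_rubra.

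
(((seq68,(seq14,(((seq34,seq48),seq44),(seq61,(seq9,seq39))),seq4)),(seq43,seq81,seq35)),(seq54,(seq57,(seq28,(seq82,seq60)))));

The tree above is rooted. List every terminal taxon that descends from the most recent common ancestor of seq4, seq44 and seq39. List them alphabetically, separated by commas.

Tracing seq4: it sits inside (seq14,(((seq34,seq48),seq44),(seq61,(seq9,seq39))),seq4).
Tracing seq44: it sits inside ((seq34,seq48),seq44).
Tracing seq39: it sits inside (seq9,seq39).
The smallest clade enclosing all 3 is (seq14,(((seq34,seq48),seq44),(seq61,(seq9,seq39))),seq4); the answer is its 8 terminal taxa in alphabetical order.

seq14, seq34, seq39, seq4, seq44, seq48, seq61, seq9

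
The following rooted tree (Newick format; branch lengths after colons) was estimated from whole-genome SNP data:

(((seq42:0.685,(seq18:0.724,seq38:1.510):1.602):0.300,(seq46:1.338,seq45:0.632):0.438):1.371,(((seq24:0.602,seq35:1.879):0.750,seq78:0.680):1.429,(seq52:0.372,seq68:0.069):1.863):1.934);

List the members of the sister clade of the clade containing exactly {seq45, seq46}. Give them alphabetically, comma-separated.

seq18, seq38, seq42

The clade containing exactly {seq45, seq46} attaches to the tree at the node subtending ((seq42,(seq18,seq38)),(seq46,seq45)).
The other lineage descending from that same node — the sister group — is (seq42,(seq18,seq38)); its 3 tips in alphabetical order are the answer.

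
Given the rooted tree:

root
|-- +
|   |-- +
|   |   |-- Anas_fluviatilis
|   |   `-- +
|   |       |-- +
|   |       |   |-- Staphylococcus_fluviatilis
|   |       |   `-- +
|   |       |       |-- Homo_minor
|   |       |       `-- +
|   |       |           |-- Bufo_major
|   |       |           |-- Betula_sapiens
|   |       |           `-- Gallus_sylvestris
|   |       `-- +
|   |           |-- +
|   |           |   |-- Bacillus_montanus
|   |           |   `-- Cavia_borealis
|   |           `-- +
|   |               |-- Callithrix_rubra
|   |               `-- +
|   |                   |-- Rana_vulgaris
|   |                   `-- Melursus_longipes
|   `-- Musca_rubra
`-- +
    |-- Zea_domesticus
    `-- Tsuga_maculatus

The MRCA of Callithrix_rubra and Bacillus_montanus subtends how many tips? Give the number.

5

The MRCA of Callithrix_rubra and Bacillus_montanus is the node subtending ((Bacillus_montanus,Cavia_borealis),(Callithrix_rubra,(Rana_vulgaris,Melursus_longipes))).
That clade contains 5 terminal taxa: Bacillus_montanus, Callithrix_rubra, Cavia_borealis, Melursus_longipes, Rana_vulgaris.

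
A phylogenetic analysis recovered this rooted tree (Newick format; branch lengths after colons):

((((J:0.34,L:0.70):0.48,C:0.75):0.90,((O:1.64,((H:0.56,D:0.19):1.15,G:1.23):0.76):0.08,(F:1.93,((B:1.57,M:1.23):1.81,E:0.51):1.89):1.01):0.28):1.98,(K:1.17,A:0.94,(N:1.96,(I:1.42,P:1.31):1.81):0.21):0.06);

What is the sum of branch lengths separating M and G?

8.01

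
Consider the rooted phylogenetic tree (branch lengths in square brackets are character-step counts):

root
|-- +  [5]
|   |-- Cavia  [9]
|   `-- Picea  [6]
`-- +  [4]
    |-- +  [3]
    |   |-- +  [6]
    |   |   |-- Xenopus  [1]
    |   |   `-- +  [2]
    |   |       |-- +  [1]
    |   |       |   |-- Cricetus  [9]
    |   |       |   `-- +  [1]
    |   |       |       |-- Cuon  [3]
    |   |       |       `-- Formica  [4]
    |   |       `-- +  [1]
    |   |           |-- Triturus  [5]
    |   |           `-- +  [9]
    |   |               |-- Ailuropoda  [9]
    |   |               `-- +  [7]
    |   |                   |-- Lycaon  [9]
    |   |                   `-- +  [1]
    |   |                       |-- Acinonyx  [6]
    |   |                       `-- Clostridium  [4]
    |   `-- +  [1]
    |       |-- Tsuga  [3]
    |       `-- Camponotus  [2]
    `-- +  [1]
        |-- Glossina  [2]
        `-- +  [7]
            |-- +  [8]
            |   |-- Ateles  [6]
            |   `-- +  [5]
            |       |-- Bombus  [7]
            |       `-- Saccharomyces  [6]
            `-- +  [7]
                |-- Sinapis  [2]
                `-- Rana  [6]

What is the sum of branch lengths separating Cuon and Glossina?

19

The path runs Cuon → … → MRCA → … → Glossina; the MRCA is the node subtending (((Xenopus,((Cricetus,(Cuon,Formica)),(Triturus,(Ailuropoda,(Lycaon,(Acinonyx,Clostridium)))))),(Tsuga,Camponotus)),(Glossina,((Ateles,(Bombus,Saccharomyces)),(Sinapis,Rana)))).
Branch lengths along that path: 3 + 1 + 1 + 2 + 6 + 3 + 1 + 2 = 19.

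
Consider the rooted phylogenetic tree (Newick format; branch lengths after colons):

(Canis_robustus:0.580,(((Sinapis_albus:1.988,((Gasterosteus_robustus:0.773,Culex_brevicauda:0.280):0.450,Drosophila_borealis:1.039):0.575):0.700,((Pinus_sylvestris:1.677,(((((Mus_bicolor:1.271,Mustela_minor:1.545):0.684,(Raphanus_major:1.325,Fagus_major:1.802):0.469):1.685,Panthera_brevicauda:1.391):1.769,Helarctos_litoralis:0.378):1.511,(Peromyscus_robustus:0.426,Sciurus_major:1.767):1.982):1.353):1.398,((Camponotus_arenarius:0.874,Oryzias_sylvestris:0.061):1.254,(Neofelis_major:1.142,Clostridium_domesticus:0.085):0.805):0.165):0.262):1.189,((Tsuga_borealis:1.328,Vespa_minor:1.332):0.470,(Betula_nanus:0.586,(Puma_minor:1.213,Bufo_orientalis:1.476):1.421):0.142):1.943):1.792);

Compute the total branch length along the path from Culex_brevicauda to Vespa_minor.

6.939

The path runs Culex_brevicauda → … → MRCA → … → Vespa_minor; the MRCA is the node subtending (((Sinapis_albus,((Gasterosteus_robustus,Culex_brevicauda),Drosophila_borealis)),((Pinus_sylvestris,(((((Mus_bicolor,Mustela_minor),(Raphanus_major,Fagus_major)),Panthera_brevicauda),Helarctos_litoralis),(Peromyscus_robustus,Sciurus_major))),((Camponotus_arenarius,Oryzias_sylvestris),(Neofelis_major,Clostridium_domesticus)))),((Tsuga_borealis,Vespa_minor),(Betula_nanus,(Puma_minor,Bufo_orientalis)))).
Branch lengths along that path: 0.280 + 0.450 + 0.575 + 0.700 + 1.189 + 1.943 + 0.470 + 1.332 = 6.939.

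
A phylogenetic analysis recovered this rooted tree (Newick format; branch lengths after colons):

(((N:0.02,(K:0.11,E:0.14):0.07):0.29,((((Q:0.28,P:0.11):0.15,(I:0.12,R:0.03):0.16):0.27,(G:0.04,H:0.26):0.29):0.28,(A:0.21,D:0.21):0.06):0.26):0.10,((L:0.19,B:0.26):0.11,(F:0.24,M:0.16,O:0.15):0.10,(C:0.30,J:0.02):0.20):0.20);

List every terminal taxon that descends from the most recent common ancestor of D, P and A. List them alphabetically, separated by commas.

A, D, G, H, I, P, Q, R

Tracing D: it sits inside (A,D).
Tracing P: it sits inside (Q,P).
Tracing A: it sits inside (A,D).
The smallest clade enclosing all 3 is ((((Q,P),(I,R)),(G,H)),(A,D)); the answer is its 8 terminal taxa in alphabetical order.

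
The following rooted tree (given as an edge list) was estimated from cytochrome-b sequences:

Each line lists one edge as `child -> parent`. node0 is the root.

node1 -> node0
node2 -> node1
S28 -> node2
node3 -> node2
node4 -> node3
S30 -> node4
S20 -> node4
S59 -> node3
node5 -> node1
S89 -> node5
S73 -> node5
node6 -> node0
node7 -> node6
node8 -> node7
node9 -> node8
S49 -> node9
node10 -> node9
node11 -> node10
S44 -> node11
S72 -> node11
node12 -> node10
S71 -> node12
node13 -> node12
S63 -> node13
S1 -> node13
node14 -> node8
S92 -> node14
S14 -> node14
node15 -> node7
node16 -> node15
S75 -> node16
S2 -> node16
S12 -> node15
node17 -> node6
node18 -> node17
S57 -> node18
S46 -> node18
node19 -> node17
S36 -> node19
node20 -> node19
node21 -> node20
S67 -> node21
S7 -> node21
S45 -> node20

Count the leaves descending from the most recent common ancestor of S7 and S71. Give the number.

17

The MRCA of S7 and S71 is the node subtending ((((S49,((S44,S72),(S71,(S63,S1)))),(S92,S14)),((S75,S2),S12)),((S57,S46),(S36,((S67,S7),S45)))).
That clade contains 17 terminal taxa: S1, S12, S14, S2, S36, S44, S45, S46, S49, S57, S63, S67, S7, S71, S72, S75, S92.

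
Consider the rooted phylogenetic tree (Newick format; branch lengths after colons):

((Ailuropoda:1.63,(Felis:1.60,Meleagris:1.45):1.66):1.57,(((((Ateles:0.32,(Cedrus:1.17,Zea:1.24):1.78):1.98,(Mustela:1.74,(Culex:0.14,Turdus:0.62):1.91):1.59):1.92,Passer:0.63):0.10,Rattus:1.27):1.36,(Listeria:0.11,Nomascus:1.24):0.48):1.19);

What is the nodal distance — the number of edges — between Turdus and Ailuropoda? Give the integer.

The MRCA of Turdus and Ailuropoda is the root of the tree.
From Turdus up to that node: 7 branches. From Ailuropoda up to the same node: 2 branches. Total: 7 + 2 = 9.

9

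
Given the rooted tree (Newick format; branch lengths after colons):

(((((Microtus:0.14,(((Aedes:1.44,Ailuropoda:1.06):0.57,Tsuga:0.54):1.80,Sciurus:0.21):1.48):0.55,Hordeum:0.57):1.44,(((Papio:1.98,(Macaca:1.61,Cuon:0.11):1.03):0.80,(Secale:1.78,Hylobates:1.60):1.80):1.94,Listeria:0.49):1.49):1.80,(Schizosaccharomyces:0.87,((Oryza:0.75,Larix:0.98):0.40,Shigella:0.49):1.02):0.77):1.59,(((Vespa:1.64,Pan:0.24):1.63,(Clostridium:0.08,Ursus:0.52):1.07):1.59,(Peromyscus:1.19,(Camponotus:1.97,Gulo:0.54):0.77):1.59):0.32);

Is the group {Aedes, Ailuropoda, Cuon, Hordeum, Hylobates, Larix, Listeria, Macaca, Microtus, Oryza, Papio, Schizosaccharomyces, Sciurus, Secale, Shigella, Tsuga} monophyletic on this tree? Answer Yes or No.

The most recent common ancestor of these taxa subtends ((((Microtus,(((Aedes,Ailuropoda),Tsuga),Sciurus)),Hordeum),(((Papio,(Macaca,Cuon)),(Secale,Hylobates)),Listeria)),(Schizosaccharomyces,((Oryza,Larix),Shigella))).
That clade has exactly 16 tips — every listed taxon and nothing else — so the group is monophyletic.

Yes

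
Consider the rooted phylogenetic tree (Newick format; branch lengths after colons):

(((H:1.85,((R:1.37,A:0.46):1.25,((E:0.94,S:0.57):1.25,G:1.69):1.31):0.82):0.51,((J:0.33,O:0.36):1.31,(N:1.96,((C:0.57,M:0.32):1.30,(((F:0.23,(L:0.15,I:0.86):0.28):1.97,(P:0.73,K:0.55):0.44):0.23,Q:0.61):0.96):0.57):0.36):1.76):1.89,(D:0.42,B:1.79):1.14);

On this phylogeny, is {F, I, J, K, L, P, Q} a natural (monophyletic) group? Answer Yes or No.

The MRCA of the listed taxa subtends ((J,O),(N,((C,M),(((F,(L,I)),(P,K)),Q)))).
That clade also contains C, M, N, O, which are not in the proposed group, so the group is not monophyletic.

No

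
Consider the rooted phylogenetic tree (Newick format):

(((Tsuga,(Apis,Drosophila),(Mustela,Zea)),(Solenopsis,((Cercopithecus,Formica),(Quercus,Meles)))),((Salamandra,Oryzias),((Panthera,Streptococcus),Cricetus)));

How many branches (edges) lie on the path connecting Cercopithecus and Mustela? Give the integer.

The MRCA of Cercopithecus and Mustela is the node subtending ((Tsuga,(Apis,Drosophila),(Mustela,Zea)),(Solenopsis,((Cercopithecus,Formica),(Quercus,Meles)))).
From Cercopithecus up to that node: 4 branches. From Mustela up to the same node: 3 branches. Total: 4 + 3 = 7.

7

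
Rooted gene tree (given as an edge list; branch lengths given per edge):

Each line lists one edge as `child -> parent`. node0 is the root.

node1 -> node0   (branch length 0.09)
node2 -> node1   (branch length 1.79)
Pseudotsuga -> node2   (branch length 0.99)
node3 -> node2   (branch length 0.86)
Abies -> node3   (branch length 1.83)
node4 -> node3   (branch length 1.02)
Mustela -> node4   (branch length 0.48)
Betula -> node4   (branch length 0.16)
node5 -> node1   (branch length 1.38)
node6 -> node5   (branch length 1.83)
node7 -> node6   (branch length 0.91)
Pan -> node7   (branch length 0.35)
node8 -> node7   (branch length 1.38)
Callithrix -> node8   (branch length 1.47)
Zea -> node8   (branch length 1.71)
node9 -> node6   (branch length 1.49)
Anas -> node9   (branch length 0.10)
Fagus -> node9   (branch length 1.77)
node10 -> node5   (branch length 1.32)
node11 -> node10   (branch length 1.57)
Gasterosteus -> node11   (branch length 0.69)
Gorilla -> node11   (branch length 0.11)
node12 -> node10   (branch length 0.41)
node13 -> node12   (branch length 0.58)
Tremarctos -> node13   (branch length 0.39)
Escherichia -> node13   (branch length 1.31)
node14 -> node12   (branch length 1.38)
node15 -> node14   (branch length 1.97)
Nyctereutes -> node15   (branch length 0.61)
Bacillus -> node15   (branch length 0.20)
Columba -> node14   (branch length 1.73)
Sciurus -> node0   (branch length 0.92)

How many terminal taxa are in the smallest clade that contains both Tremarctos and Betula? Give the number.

The MRCA of Tremarctos and Betula is the node subtending ((Pseudotsuga,(Abies,(Mustela,Betula))),(((Pan,(Callithrix,Zea)),(Anas,Fagus)),((Gasterosteus,Gorilla),((Tremarctos,Escherichia),((Nyctereutes,Bacillus),Columba))))).
That clade contains 16 terminal taxa: Abies, Anas, Bacillus, Betula, Callithrix, Columba, Escherichia, Fagus, Gasterosteus, Gorilla, Mustela, Nyctereutes, Pan, Pseudotsuga, Tremarctos, Zea.

16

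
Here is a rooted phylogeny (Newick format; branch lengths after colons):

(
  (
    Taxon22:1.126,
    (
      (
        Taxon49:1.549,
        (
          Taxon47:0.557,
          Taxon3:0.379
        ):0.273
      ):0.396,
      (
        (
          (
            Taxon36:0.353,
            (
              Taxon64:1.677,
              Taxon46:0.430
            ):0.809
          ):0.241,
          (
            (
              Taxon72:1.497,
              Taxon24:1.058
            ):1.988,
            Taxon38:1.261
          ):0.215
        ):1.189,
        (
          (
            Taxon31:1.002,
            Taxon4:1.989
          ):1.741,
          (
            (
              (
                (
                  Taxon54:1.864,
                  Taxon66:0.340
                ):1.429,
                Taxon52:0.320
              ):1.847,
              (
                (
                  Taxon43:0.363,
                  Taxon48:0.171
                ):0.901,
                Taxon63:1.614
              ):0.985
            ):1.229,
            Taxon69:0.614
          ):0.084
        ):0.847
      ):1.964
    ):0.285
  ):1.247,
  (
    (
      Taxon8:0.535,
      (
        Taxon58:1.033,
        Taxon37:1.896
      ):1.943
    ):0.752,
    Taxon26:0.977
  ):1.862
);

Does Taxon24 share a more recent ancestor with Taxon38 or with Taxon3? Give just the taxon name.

The MRCA of Taxon24 and Taxon38 subtends ((Taxon72,Taxon24),Taxon38) (3 taxa).
The MRCA of Taxon24 and Taxon3 subtends ((Taxon49,(Taxon47,Taxon3)),(((Taxon36,(Taxon64,Taxon46)),((Taxon72,Taxon24),Taxon38)),((Taxon31,Taxon4),((((Taxon54,Taxon66),Taxon52),((Taxon43,Taxon48),Taxon63)),Taxon69)))) (18 taxa).
The first is nested inside the second, so Taxon24 shares a more recent common ancestor with Taxon38.

Taxon38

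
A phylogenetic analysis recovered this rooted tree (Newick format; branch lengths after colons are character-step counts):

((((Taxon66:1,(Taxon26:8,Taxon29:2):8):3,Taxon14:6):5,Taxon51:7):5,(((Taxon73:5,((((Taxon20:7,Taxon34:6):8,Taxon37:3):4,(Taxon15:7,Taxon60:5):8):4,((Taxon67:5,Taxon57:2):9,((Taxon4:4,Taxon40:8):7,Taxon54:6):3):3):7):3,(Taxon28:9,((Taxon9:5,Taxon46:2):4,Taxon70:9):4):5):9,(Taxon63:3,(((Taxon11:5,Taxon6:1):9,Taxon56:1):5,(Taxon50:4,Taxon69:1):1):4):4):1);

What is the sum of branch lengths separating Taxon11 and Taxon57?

60

The path runs Taxon11 → … → MRCA → … → Taxon57; the MRCA is the node subtending (((Taxon73,((((Taxon20,Taxon34),Taxon37),(Taxon15,Taxon60)),((Taxon67,Taxon57),((Taxon4,Taxon40),Taxon54)))),(Taxon28,((Taxon9,Taxon46),Taxon70))),(Taxon63,(((Taxon11,Taxon6),Taxon56),(Taxon50,Taxon69)))).
Branch lengths along that path: 5 + 9 + 5 + 4 + 4 + 9 + 3 + 7 + 3 + 9 + 2 = 60.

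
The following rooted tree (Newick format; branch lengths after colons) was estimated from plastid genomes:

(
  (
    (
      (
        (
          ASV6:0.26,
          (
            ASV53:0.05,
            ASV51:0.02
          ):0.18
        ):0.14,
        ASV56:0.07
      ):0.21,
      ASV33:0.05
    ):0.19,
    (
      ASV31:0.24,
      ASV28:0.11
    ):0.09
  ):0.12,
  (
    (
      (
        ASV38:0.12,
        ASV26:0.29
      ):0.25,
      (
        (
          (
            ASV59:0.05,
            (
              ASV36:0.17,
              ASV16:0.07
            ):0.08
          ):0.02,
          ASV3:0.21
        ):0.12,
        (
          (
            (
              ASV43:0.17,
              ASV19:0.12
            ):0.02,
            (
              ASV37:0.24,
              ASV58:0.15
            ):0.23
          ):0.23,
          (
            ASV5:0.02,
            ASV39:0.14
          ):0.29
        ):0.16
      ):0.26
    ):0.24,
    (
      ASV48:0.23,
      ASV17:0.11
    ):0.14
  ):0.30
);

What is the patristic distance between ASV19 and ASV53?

The path runs ASV19 → … → MRCA → … → ASV53; the MRCA is the root of the tree.
Branch lengths along that path: 0.12 + 0.02 + 0.23 + 0.16 + 0.26 + 0.24 + 0.30 + 0.12 + 0.19 + 0.21 + 0.14 + 0.18 + 0.05 = 2.22.

2.22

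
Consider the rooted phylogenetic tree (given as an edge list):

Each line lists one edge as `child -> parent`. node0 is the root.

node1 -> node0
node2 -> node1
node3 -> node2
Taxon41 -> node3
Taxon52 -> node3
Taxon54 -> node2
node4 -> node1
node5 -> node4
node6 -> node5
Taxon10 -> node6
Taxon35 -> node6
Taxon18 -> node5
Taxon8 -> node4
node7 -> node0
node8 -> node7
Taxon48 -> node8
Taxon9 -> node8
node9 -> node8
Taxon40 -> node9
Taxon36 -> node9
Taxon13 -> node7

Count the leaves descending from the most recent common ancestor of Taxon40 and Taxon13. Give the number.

The MRCA of Taxon40 and Taxon13 is the node subtending ((Taxon48,Taxon9,(Taxon40,Taxon36)),Taxon13).
That clade contains 5 terminal taxa: Taxon13, Taxon36, Taxon40, Taxon48, Taxon9.

5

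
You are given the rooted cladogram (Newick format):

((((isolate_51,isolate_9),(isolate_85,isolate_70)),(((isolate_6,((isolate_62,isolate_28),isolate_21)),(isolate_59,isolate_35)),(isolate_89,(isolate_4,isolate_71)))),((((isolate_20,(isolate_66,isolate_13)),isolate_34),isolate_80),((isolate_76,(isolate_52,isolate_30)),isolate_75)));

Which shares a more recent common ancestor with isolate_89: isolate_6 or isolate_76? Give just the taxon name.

isolate_6

The MRCA of isolate_89 and isolate_6 subtends (((isolate_6,((isolate_62,isolate_28),isolate_21)),(isolate_59,isolate_35)),(isolate_89,(isolate_4,isolate_71))) (9 taxa).
The MRCA of isolate_89 and isolate_76 is the root, subtending the entire tree (22 taxa).
The first is nested inside the second, so isolate_89 shares a more recent common ancestor with isolate_6.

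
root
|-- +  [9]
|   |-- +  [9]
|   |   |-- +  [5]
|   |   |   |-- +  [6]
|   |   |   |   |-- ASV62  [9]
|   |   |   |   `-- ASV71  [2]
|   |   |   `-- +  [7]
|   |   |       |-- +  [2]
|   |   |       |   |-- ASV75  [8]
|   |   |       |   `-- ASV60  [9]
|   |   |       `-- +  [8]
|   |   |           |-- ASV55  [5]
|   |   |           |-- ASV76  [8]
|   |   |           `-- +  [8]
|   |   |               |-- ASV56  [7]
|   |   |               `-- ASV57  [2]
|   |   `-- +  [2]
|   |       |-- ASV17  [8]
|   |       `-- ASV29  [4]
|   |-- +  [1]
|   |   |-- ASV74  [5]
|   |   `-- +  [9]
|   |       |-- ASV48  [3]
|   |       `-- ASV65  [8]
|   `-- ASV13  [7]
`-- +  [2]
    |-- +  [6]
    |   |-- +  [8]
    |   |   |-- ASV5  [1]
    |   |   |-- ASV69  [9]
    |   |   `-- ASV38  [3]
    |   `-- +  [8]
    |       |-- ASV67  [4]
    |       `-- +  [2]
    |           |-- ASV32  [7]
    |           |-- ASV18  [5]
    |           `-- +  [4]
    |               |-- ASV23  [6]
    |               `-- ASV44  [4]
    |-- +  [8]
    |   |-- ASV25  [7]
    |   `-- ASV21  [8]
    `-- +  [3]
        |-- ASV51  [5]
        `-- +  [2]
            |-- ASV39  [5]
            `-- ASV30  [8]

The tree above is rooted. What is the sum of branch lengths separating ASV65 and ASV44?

The path runs ASV65 → … → MRCA → … → ASV44; the MRCA is the root of the tree.
Branch lengths along that path: 8 + 9 + 1 + 9 + 2 + 6 + 8 + 2 + 4 + 4 = 53.

53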